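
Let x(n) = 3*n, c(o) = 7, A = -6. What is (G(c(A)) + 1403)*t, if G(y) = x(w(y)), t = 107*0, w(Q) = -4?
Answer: 0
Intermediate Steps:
t = 0
G(y) = -12 (G(y) = 3*(-4) = -12)
(G(c(A)) + 1403)*t = (-12 + 1403)*0 = 1391*0 = 0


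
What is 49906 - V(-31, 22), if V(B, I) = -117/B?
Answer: 1546969/31 ≈ 49902.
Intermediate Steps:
49906 - V(-31, 22) = 49906 - (-117)/(-31) = 49906 - (-117)*(-1)/31 = 49906 - 1*117/31 = 49906 - 117/31 = 1546969/31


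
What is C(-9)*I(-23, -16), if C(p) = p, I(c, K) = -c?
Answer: -207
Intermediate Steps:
C(-9)*I(-23, -16) = -(-9)*(-23) = -9*23 = -207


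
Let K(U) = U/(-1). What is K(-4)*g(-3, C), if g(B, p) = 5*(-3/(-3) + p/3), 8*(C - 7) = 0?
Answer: 200/3 ≈ 66.667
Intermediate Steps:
K(U) = -U (K(U) = U*(-1) = -U)
C = 7 (C = 7 + (⅛)*0 = 7 + 0 = 7)
g(B, p) = 5 + 5*p/3 (g(B, p) = 5*(-3*(-⅓) + p*(⅓)) = 5*(1 + p/3) = 5 + 5*p/3)
K(-4)*g(-3, C) = (-1*(-4))*(5 + (5/3)*7) = 4*(5 + 35/3) = 4*(50/3) = 200/3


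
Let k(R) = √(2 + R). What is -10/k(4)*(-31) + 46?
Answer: 46 + 155*√6/3 ≈ 172.56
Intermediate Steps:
-10/k(4)*(-31) + 46 = -10/√(2 + 4)*(-31) + 46 = -10*√6/6*(-31) + 46 = -5*√6/3*(-31) + 46 = 155*√6/3 + 46 = 46 + 155*√6/3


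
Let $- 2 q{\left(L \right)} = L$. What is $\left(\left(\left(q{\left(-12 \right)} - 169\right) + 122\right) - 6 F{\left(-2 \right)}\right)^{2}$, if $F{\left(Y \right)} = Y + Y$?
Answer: $289$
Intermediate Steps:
$q{\left(L \right)} = - \frac{L}{2}$
$F{\left(Y \right)} = 2 Y$
$\left(\left(\left(q{\left(-12 \right)} - 169\right) + 122\right) - 6 F{\left(-2 \right)}\right)^{2} = \left(\left(\left(\left(- \frac{1}{2}\right) \left(-12\right) - 169\right) + 122\right) - 6 \cdot 2 \left(-2\right)\right)^{2} = \left(\left(\left(6 - 169\right) + 122\right) - -24\right)^{2} = \left(\left(-163 + 122\right) + 24\right)^{2} = \left(-41 + 24\right)^{2} = \left(-17\right)^{2} = 289$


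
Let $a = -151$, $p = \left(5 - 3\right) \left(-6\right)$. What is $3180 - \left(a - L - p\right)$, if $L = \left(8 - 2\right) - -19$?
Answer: $3344$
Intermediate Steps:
$p = -12$ ($p = 2 \left(-6\right) = -12$)
$L = 25$ ($L = \left(8 - 2\right) + 19 = 6 + 19 = 25$)
$3180 - \left(a - L - p\right) = 3180 + \left(25 - -139\right) = 3180 + \left(25 + \left(-12 + 151\right)\right) = 3180 + \left(25 + 139\right) = 3180 + 164 = 3344$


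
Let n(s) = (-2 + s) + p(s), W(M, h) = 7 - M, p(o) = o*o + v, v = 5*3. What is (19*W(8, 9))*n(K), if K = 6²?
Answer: -25555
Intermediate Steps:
v = 15
p(o) = 15 + o² (p(o) = o*o + 15 = o² + 15 = 15 + o²)
K = 36
n(s) = 13 + s + s² (n(s) = (-2 + s) + (15 + s²) = 13 + s + s²)
(19*W(8, 9))*n(K) = (19*(7 - 1*8))*(13 + 36 + 36²) = (19*(7 - 8))*(13 + 36 + 1296) = (19*(-1))*1345 = -19*1345 = -25555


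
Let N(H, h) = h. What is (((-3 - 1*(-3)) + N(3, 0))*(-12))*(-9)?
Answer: 0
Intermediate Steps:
(((-3 - 1*(-3)) + N(3, 0))*(-12))*(-9) = (((-3 - 1*(-3)) + 0)*(-12))*(-9) = (((-3 + 3) + 0)*(-12))*(-9) = ((0 + 0)*(-12))*(-9) = (0*(-12))*(-9) = 0*(-9) = 0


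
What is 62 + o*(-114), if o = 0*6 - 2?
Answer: 290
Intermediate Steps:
o = -2 (o = 0 - 2 = -2)
62 + o*(-114) = 62 - 2*(-114) = 62 + 228 = 290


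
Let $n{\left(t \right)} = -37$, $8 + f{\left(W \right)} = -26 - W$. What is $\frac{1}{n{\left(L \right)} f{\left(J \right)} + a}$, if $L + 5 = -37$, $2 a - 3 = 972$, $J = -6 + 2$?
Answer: $\frac{2}{3195} \approx 0.00062598$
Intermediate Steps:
$J = -4$
$a = \frac{975}{2}$ ($a = \frac{3}{2} + \frac{1}{2} \cdot 972 = \frac{3}{2} + 486 = \frac{975}{2} \approx 487.5$)
$L = -42$ ($L = -5 - 37 = -42$)
$f{\left(W \right)} = -34 - W$ ($f{\left(W \right)} = -8 - \left(26 + W\right) = -34 - W$)
$\frac{1}{n{\left(L \right)} f{\left(J \right)} + a} = \frac{1}{- 37 \left(-34 - -4\right) + \frac{975}{2}} = \frac{1}{- 37 \left(-34 + 4\right) + \frac{975}{2}} = \frac{1}{\left(-37\right) \left(-30\right) + \frac{975}{2}} = \frac{1}{1110 + \frac{975}{2}} = \frac{1}{\frac{3195}{2}} = \frac{2}{3195}$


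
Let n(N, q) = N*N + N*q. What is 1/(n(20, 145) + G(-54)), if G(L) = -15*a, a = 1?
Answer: 1/3285 ≈ 0.00030441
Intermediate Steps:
n(N, q) = N² + N*q
G(L) = -15 (G(L) = -15*1 = -15)
1/(n(20, 145) + G(-54)) = 1/(20*(20 + 145) - 15) = 1/(20*165 - 15) = 1/(3300 - 15) = 1/3285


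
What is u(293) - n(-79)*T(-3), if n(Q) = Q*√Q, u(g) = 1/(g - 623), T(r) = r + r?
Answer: -1/330 - 474*I*√79 ≈ -0.0030303 - 4213.0*I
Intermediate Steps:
T(r) = 2*r
u(g) = 1/(-623 + g)
n(Q) = Q^(3/2)
u(293) - n(-79)*T(-3) = 1/(-623 + 293) - (-79)^(3/2)*2*(-3) = 1/(-330) - (-79*I*√79)*(-6) = -1/330 - 474*I*√79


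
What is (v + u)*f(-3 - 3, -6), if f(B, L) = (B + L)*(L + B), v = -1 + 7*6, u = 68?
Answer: 15696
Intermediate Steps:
v = 41 (v = -1 + 42 = 41)
f(B, L) = (B + L)² (f(B, L) = (B + L)*(B + L) = (B + L)²)
(v + u)*f(-3 - 3, -6) = (41 + 68)*((-3 - 3) - 6)² = 109*(-6 - 6)² = 109*(-12)² = 109*144 = 15696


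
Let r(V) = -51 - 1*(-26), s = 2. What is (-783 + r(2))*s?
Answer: -1616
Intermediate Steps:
r(V) = -25 (r(V) = -51 + 26 = -25)
(-783 + r(2))*s = (-783 - 25)*2 = -808*2 = -1616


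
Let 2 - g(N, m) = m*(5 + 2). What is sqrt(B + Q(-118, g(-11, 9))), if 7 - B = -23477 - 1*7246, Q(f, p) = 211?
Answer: sqrt(30941) ≈ 175.90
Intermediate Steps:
g(N, m) = 2 - 7*m (g(N, m) = 2 - m*(5 + 2) = 2 - m*7 = 2 - 7*m)
B = 30730 (B = 7 - (-23477 - 1*7246) = 7 - (-23477 - 7246) = 7 - 1*(-30723) = 7 + 30723 = 30730)
sqrt(B + Q(-118, g(-11, 9))) = sqrt(30730 + 211) = sqrt(30941)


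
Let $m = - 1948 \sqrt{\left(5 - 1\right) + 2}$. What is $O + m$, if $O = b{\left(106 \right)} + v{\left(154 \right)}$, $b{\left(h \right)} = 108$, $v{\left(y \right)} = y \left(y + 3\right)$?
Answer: $24286 - 1948 \sqrt{6} \approx 19514.0$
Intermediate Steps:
$m = - 1948 \sqrt{6}$ ($m = - 1948 \sqrt{4 + 2} = - 1948 \sqrt{6} \approx -4771.6$)
$v{\left(y \right)} = y \left(3 + y\right)$
$O = 24286$ ($O = 108 + 154 \left(3 + 154\right) = 108 + 154 \cdot 157 = 108 + 24178 = 24286$)
$O + m = 24286 - 1948 \sqrt{6}$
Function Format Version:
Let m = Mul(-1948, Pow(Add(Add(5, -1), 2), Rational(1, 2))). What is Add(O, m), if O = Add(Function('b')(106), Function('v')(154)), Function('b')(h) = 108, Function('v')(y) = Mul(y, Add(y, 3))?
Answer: Add(24286, Mul(-1948, Pow(6, Rational(1, 2)))) ≈ 19514.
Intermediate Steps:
m = Mul(-1948, Pow(6, Rational(1, 2))) (m = Mul(-1948, Pow(Add(4, 2), Rational(1, 2))) = Mul(-1948, Pow(6, Rational(1, 2))) ≈ -4771.6)
Function('v')(y) = Mul(y, Add(3, y))
O = 24286 (O = Add(108, Mul(154, Add(3, 154))) = Add(108, Mul(154, 157)) = Add(108, 24178) = 24286)
Add(O, m) = Add(24286, Mul(-1948, Pow(6, Rational(1, 2))))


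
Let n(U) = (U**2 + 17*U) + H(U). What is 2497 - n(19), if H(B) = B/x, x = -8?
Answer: 14523/8 ≈ 1815.4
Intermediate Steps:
H(B) = -B/8 (H(B) = B/(-8) = B*(-1/8) = -B/8)
n(U) = U**2 + 135*U/8 (n(U) = (U**2 + 17*U) - U/8 = U**2 + 135*U/8)
2497 - n(19) = 2497 - 19*(135 + 8*19)/8 = 2497 - 19*(135 + 152)/8 = 2497 - 19*287/8 = 2497 - 1*5453/8 = 2497 - 5453/8 = 14523/8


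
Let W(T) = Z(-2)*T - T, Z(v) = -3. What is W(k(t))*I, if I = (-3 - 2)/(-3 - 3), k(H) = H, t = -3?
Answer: 10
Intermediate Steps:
W(T) = -4*T (W(T) = -3*T - T = -4*T)
I = ⅚ (I = -5/(-6) = -5*(-⅙) = ⅚ ≈ 0.83333)
W(k(t))*I = -4*(-3)*(⅚) = 12*(⅚) = 10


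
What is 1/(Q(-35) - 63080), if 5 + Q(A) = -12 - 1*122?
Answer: -1/63219 ≈ -1.5818e-5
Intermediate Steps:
Q(A) = -139 (Q(A) = -5 + (-12 - 1*122) = -5 + (-12 - 122) = -5 - 134 = -139)
1/(Q(-35) - 63080) = 1/(-139 - 63080) = 1/(-63219) = -1/63219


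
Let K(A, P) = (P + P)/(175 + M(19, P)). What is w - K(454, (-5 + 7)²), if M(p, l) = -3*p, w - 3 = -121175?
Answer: -7149152/59 ≈ -1.2117e+5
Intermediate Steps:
w = -121172 (w = 3 - 121175 = -121172)
K(A, P) = P/59 (K(A, P) = (P + P)/(175 - 3*19) = (2*P)/(175 - 57) = (2*P)/118 = (2*P)*(1/118) = P/59)
w - K(454, (-5 + 7)²) = -121172 - (-5 + 7)²/59 = -121172 - 2²/59 = -121172 - 4/59 = -7149152/59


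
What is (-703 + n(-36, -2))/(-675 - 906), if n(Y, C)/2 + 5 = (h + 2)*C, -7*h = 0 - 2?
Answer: 1685/3689 ≈ 0.45676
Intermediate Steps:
h = 2/7 (h = -(0 - 2)/7 = -1/7*(-2) = 2/7 ≈ 0.28571)
n(Y, C) = -10 + 32*C/7 (n(Y, C) = -10 + 2*((2/7 + 2)*C) = -10 + 2*(16*C/7) = -10 + 32*C/7)
(-703 + n(-36, -2))/(-675 - 906) = (-703 + (-10 + (32/7)*(-2)))/(-675 - 906) = (-703 + (-10 - 64/7))/(-1581) = (-703 - 134/7)*(-1/1581) = -5055/7*(-1/1581) = 1685/3689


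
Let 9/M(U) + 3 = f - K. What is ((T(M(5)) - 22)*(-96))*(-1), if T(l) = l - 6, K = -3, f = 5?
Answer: -12576/5 ≈ -2515.2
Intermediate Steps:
M(U) = 9/5 (M(U) = 9/(-3 + (5 - 1*(-3))) = 9/(-3 + (5 + 3)) = 9/(-3 + 8) = 9/5)
T(l) = -6 + l
((T(M(5)) - 22)*(-96))*(-1) = (((-6 + 9/5) - 22)*(-96))*(-1) = ((-21/5 - 22)*(-96))*(-1) = -131/5*(-96)*(-1) = (12576/5)*(-1) = -12576/5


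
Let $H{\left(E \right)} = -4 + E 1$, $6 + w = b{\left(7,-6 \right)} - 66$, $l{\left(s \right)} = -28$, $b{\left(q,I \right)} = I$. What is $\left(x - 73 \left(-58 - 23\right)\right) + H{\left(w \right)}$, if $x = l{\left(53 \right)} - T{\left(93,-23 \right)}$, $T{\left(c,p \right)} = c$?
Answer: $5710$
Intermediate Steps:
$w = -78$ ($w = -6 - 72 = -78$)
$x = -121$ ($x = -28 - 93 = -121$)
$H{\left(E \right)} = -4 + E$
$\left(x - 73 \left(-58 - 23\right)\right) + H{\left(w \right)} = \left(-121 - 73 \left(-58 - 23\right)\right) - 82 = \left(-121 - -5913\right) - 82 = \left(-121 + 5913\right) - 82 = 5792 - 82 = 5710$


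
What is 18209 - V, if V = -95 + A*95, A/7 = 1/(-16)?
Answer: 293529/16 ≈ 18346.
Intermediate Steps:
A = -7/16 (A = 7/(-16) = 7*(-1/16) = -7/16 ≈ -0.43750)
V = -2185/16 (V = -95 - 7/16*95 = -95 - 665/16 = -2185/16 ≈ -136.56)
18209 - V = 18209 - 1*(-2185/16) = 18209 + 2185/16 = 293529/16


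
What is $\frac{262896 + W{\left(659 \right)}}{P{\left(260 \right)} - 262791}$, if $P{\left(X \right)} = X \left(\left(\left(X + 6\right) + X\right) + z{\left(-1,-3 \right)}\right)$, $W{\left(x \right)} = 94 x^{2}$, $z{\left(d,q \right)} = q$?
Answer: $- \frac{41085310}{126811} \approx -323.99$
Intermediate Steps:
$P{\left(X \right)} = X \left(3 + 2 X\right)$ ($P{\left(X \right)} = X \left(\left(\left(X + 6\right) + X\right) - 3\right) = X \left(\left(\left(6 + X\right) + X\right) - 3\right) = X \left(\left(6 + 2 X\right) - 3\right) = X \left(3 + 2 X\right)$)
$\frac{262896 + W{\left(659 \right)}}{P{\left(260 \right)} - 262791} = \frac{262896 + 94 \cdot 659^{2}}{260 \left(3 + 2 \cdot 260\right) - 262791} = \frac{262896 + 94 \cdot 434281}{260 \left(3 + 520\right) - 262791} = \frac{262896 + 40822414}{260 \cdot 523 - 262791} = \frac{41085310}{135980 - 262791} = \frac{41085310}{-126811} = 41085310 \left(- \frac{1}{126811}\right) = - \frac{41085310}{126811}$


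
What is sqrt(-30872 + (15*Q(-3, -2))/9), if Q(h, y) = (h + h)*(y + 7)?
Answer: I*sqrt(30922) ≈ 175.85*I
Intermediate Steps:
Q(h, y) = 2*h*(7 + y) (Q(h, y) = (2*h)*(7 + y) = 2*h*(7 + y))
sqrt(-30872 + (15*Q(-3, -2))/9) = sqrt(-30872 + (15*(2*(-3)*(7 - 2)))/9) = sqrt(-30872 + (15*(2*(-3)*5))*(1/9)) = sqrt(-30872 + (15*(-30))*(1/9)) = sqrt(-30872 - 450*1/9) = sqrt(-30872 - 50) = sqrt(-30922) = I*sqrt(30922)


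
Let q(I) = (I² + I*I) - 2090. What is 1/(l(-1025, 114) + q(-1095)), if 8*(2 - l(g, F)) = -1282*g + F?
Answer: 2/4463383 ≈ 4.4809e-7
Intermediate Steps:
q(I) = -2090 + 2*I² (q(I) = (I² + I²) - 2090 = 2*I² - 2090 = -2090 + 2*I²)
l(g, F) = 2 - F/8 + 641*g/4 (l(g, F) = 2 - (-1282*g + F)/8 = 2 - (F - 1282*g)/8 = 2 + (-F/8 + 641*g/4) = 2 - F/8 + 641*g/4)
1/(l(-1025, 114) + q(-1095)) = 1/((2 - ⅛*114 + (641/4)*(-1025)) + (-2090 + 2*(-1095)²)) = 1/((2 - 57/4 - 657025/4) + (-2090 + 2*1199025)) = 1/(-328537/2 + (-2090 + 2398050)) = 1/(-328537/2 + 2395960) = 1/(4463383/2) = 2/4463383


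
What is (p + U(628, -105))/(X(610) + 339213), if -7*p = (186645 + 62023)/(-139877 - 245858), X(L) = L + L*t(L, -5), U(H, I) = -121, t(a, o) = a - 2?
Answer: -145291/854028105 ≈ -0.00017012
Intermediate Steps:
t(a, o) = -2 + a
X(L) = L + L*(-2 + L)
p = 332/3605 (p = -(186645 + 62023)/(7*(-139877 - 245858)) = -35524/(-385735) = -35524*(-1)/385735 = -⅐*(-332/515) = 332/3605 ≈ 0.092094)
(p + U(628, -105))/(X(610) + 339213) = (332/3605 - 121)/(610*(-1 + 610) + 339213) = -435873/(3605*(610*609 + 339213)) = -435873/(3605*(371490 + 339213)) = -435873/3605/710703 = -435873/3605*1/710703 = -145291/854028105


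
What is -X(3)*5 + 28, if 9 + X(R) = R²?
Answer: 28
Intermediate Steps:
X(R) = -9 + R²
-X(3)*5 + 28 = -(-9 + 3²)*5 + 28 = -(-9 + 9)*5 + 28 = -1*0*5 + 28 = 0*5 + 28 = 0 + 28 = 28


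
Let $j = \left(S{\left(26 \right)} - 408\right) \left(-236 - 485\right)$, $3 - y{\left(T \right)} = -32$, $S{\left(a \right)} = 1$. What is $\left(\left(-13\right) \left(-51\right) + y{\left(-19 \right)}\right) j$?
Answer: $204826006$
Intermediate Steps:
$y{\left(T \right)} = 35$ ($y{\left(T \right)} = 3 - -32 = 3 + 32 = 35$)
$j = 293447$ ($j = \left(1 - 408\right) \left(-236 - 485\right) = \left(-407\right) \left(-721\right) = 293447$)
$\left(\left(-13\right) \left(-51\right) + y{\left(-19 \right)}\right) j = \left(\left(-13\right) \left(-51\right) + 35\right) 293447 = \left(663 + 35\right) 293447 = 698 \cdot 293447 = 204826006$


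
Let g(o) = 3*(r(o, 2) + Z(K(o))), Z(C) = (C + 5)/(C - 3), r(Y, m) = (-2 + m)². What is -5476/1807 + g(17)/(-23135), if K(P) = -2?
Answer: -633420037/209024725 ≈ -3.0304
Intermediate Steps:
Z(C) = (5 + C)/(-3 + C)
g(o) = -9/5 (g(o) = 3*((-2 + 2)² + (5 - 2)/(-3 - 2)) = 3*(0² + 3/(-5)) = 3*(0 - ⅕*3) = 3*(0 - ⅗) = 3*(-⅗) = -9/5)
-5476/1807 + g(17)/(-23135) = -5476/1807 - 9/5/(-23135) = -5476*1/1807 - 9/5*(-1/23135) = -5476/1807 + 9/115675 = -633420037/209024725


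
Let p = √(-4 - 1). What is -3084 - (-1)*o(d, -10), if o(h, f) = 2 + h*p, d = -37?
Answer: -3082 - 37*I*√5 ≈ -3082.0 - 82.734*I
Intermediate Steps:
p = I*√5 (p = √(-5) = I*√5 ≈ 2.2361*I)
o(h, f) = 2 + I*h*√5 (o(h, f) = 2 + h*(I*√5) = 2 + I*h*√5)
-3084 - (-1)*o(d, -10) = -3084 - (-1)*(2 + I*(-37)*√5) = -3084 - (-1)*(2 - 37*I*√5) = -3084 - (-2 + 37*I*√5) = -3084 + (2 - 37*I*√5) = -3082 - 37*I*√5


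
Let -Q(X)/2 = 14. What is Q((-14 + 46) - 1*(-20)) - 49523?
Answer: -49551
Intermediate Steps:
Q(X) = -28 (Q(X) = -2*14 = -28)
Q((-14 + 46) - 1*(-20)) - 49523 = -28 - 49523 = -49551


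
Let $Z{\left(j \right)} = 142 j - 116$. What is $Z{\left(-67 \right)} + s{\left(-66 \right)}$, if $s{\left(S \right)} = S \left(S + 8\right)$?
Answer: $-5802$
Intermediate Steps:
$s{\left(S \right)} = S \left(8 + S\right)$
$Z{\left(j \right)} = -116 + 142 j$
$Z{\left(-67 \right)} + s{\left(-66 \right)} = \left(-116 + 142 \left(-67\right)\right) - 66 \left(8 - 66\right) = \left(-116 - 9514\right) - -3828 = -9630 + 3828 = -5802$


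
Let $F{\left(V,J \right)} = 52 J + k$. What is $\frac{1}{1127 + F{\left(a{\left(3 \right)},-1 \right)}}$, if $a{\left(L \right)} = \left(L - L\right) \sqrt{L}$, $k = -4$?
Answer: $\frac{1}{1071} \approx 0.00093371$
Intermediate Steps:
$a{\left(L \right)} = 0$ ($a{\left(L \right)} = 0 \sqrt{L} = 0$)
$F{\left(V,J \right)} = -4 + 52 J$ ($F{\left(V,J \right)} = 52 J - 4 = -4 + 52 J$)
$\frac{1}{1127 + F{\left(a{\left(3 \right)},-1 \right)}} = \frac{1}{1127 + \left(-4 + 52 \left(-1\right)\right)} = \frac{1}{1127 - 56} = \frac{1}{1071}$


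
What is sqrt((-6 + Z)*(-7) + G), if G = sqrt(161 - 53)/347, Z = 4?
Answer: sqrt(1685726 + 2082*sqrt(3))/347 ≈ 3.7457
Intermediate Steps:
G = 6*sqrt(3)/347 (G = sqrt(108)*(1/347) = (6*sqrt(3))*(1/347) = 6*sqrt(3)/347 ≈ 0.029949)
sqrt((-6 + Z)*(-7) + G) = sqrt((-6 + 4)*(-7) + 6*sqrt(3)/347) = sqrt(-2*(-7) + 6*sqrt(3)/347) = sqrt(14 + 6*sqrt(3)/347)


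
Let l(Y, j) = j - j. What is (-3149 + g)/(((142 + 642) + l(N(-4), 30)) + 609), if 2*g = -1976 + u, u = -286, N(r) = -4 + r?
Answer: -4280/1393 ≈ -3.0725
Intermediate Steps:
l(Y, j) = 0
g = -1131 (g = (-1976 - 286)/2 = (½)*(-2262) = -1131)
(-3149 + g)/(((142 + 642) + l(N(-4), 30)) + 609) = (-3149 - 1131)/(((142 + 642) + 0) + 609) = -4280/((784 + 0) + 609) = -4280/(784 + 609) = -4280/1393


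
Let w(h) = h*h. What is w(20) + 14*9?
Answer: 526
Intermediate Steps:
w(h) = h**2
w(20) + 14*9 = 20**2 + 14*9 = 400 + 126 = 526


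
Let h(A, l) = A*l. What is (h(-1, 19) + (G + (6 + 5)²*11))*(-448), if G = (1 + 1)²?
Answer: -589568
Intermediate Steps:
G = 4 (G = 2² = 4)
(h(-1, 19) + (G + (6 + 5)²*11))*(-448) = (-1*19 + (4 + (6 + 5)²*11))*(-448) = (-19 + (4 + 11²*11))*(-448) = (-19 + (4 + 121*11))*(-448) = (-19 + (4 + 1331))*(-448) = (-19 + 1335)*(-448) = 1316*(-448) = -589568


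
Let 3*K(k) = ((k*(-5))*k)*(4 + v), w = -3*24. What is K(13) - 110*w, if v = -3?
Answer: 22915/3 ≈ 7638.3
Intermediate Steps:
w = -72
K(k) = -5*k²/3 (K(k) = (((k*(-5))*k)*(4 - 3))/3 = (((-5*k)*k)*1)/3 = (-5*k²*1)/3 = (-5*k²)/3 = -5*k²/3)
K(13) - 110*w = -5/3*13² - 110*(-72) = -5/3*169 + 7920 = -845/3 + 7920 = 22915/3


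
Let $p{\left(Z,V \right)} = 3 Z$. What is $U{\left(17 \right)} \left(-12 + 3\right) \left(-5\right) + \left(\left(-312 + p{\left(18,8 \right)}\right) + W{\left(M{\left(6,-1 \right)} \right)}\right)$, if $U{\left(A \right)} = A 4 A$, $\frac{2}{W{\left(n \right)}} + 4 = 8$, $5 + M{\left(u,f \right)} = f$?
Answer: $\frac{103525}{2} \approx 51763.0$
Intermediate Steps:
$M{\left(u,f \right)} = -5 + f$
$W{\left(n \right)} = \frac{1}{2}$ ($W{\left(n \right)} = \frac{2}{-4 + 8} = \frac{2}{4} = 2 \cdot \frac{1}{4} = \frac{1}{2}$)
$U{\left(A \right)} = 4 A^{2}$ ($U{\left(A \right)} = 4 A A = 4 A^{2}$)
$U{\left(17 \right)} \left(-12 + 3\right) \left(-5\right) + \left(\left(-312 + p{\left(18,8 \right)}\right) + W{\left(M{\left(6,-1 \right)} \right)}\right) = 4 \cdot 17^{2} \left(-12 + 3\right) \left(-5\right) + \left(\left(-312 + 3 \cdot 18\right) + \frac{1}{2}\right) = 4 \cdot 289 \left(\left(-9\right) \left(-5\right)\right) + \left(\left(-312 + 54\right) + \frac{1}{2}\right) = 1156 \cdot 45 + \left(-258 + \frac{1}{2}\right) = 52020 - \frac{515}{2} = \frac{103525}{2}$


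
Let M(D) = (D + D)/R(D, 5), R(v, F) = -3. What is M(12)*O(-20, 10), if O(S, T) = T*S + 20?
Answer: 1440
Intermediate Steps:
O(S, T) = 20 + S*T (O(S, T) = S*T + 20 = 20 + S*T)
M(D) = -2*D/3 (M(D) = (D + D)/(-3) = (2*D)*(-⅓) = -2*D/3)
M(12)*O(-20, 10) = (-⅔*12)*(20 - 20*10) = -8*(20 - 200) = -8*(-180) = 1440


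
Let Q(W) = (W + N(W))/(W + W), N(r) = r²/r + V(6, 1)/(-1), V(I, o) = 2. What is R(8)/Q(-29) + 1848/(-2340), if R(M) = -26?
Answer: -337/13 ≈ -25.923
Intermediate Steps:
N(r) = -2 + r (N(r) = r²/r + 2/(-1) = r + 2*(-1) = r - 2 = -2 + r)
Q(W) = (-2 + 2*W)/(2*W) (Q(W) = (W + (-2 + W))/(W + W) = (-2 + 2*W)/((2*W)) = (-2 + 2*W)*(1/(2*W)) = (-2 + 2*W)/(2*W))
R(8)/Q(-29) + 1848/(-2340) = -26*(-29/(-1 - 29)) + 1848/(-2340) = -26/((-1/29*(-30))) + 1848*(-1/2340) = -26/30/29 - 154/195 = -26*29/30 - 154/195 = -377/15 - 154/195 = -337/13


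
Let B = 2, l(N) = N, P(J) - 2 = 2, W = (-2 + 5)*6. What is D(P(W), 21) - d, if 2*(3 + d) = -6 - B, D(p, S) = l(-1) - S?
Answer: -15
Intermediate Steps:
W = 18 (W = 3*6 = 18)
P(J) = 4 (P(J) = 2 + 2 = 4)
D(p, S) = -1 - S
d = -7 (d = -3 + (-6 - 1*2)/2 = -3 + (-6 - 2)/2 = -3 + (½)*(-8) = -3 - 4 = -7)
D(P(W), 21) - d = (-1 - 1*21) - 1*(-7) = (-1 - 21) + 7 = -22 + 7 = -15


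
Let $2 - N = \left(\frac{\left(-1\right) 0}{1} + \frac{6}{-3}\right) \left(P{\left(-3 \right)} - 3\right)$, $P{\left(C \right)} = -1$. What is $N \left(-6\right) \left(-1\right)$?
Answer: $-36$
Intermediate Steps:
$N = -6$ ($N = 2 - \left(\frac{\left(-1\right) 0}{1} + \frac{6}{-3}\right) \left(-1 - 3\right) = 2 - \left(0 \cdot 1 + 6 \left(- \frac{1}{3}\right)\right) \left(-4\right) = 2 - \left(0 - 2\right) \left(-4\right) = 2 - \left(-2\right) \left(-4\right) = 2 - 8 = -6$)
$N \left(-6\right) \left(-1\right) = \left(-6\right) \left(-6\right) \left(-1\right) = 36 \left(-1\right) = -36$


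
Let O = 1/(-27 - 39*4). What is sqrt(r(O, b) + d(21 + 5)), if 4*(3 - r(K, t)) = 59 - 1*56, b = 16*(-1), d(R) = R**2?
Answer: sqrt(2713)/2 ≈ 26.043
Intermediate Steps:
O = -1/183 (O = 1/(-27 - 156) = 1/(-183) = -1/183 ≈ -0.0054645)
b = -16
r(K, t) = 9/4 (r(K, t) = 3 - (59 - 1*56)/4 = 3 - (59 - 56)/4 = 3 - 1/4*3 = 3 - 3/4 = 9/4)
sqrt(r(O, b) + d(21 + 5)) = sqrt(9/4 + (21 + 5)**2) = sqrt(9/4 + 26**2) = sqrt(9/4 + 676) = sqrt(2713/4) = sqrt(2713)/2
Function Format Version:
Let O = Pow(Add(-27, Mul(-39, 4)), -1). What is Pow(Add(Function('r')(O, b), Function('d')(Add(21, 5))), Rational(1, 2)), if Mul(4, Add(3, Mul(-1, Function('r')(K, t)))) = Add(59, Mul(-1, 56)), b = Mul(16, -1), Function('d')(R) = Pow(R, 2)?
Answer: Mul(Rational(1, 2), Pow(2713, Rational(1, 2))) ≈ 26.043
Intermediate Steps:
O = Rational(-1, 183) (O = Pow(Add(-27, -156), -1) = Pow(-183, -1) = Rational(-1, 183) ≈ -0.0054645)
b = -16
Function('r')(K, t) = Rational(9, 4) (Function('r')(K, t) = Add(3, Mul(Rational(-1, 4), Add(59, Mul(-1, 56)))) = Add(3, Mul(Rational(-1, 4), Add(59, -56))) = Add(3, Mul(Rational(-1, 4), 3)) = Add(3, Rational(-3, 4)) = Rational(9, 4))
Pow(Add(Function('r')(O, b), Function('d')(Add(21, 5))), Rational(1, 2)) = Pow(Add(Rational(9, 4), Pow(Add(21, 5), 2)), Rational(1, 2)) = Pow(Add(Rational(9, 4), Pow(26, 2)), Rational(1, 2)) = Pow(Add(Rational(9, 4), 676), Rational(1, 2)) = Pow(Rational(2713, 4), Rational(1, 2)) = Mul(Rational(1, 2), Pow(2713, Rational(1, 2)))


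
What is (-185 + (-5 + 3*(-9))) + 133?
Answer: -84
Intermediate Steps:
(-185 + (-5 + 3*(-9))) + 133 = (-185 + (-5 - 27)) + 133 = (-185 - 32) + 133 = -217 + 133 = -84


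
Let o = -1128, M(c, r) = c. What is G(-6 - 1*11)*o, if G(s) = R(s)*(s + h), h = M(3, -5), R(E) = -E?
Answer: 268464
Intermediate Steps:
h = 3
G(s) = -s*(3 + s) (G(s) = (-s)*(s + 3) = (-s)*(3 + s) = -s*(3 + s))
G(-6 - 1*11)*o = -(-6 - 1*11)*(3 + (-6 - 1*11))*(-1128) = -(-6 - 11)*(3 + (-6 - 11))*(-1128) = -1*(-17)*(3 - 17)*(-1128) = -1*(-17)*(-14)*(-1128) = -238*(-1128) = 268464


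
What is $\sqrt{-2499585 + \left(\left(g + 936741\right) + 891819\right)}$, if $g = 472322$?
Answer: $i \sqrt{198703} \approx 445.76 i$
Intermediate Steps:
$\sqrt{-2499585 + \left(\left(g + 936741\right) + 891819\right)} = \sqrt{-2499585 + \left(\left(472322 + 936741\right) + 891819\right)} = \sqrt{-2499585 + \left(1409063 + 891819\right)} = \sqrt{-2499585 + 2300882} = \sqrt{-198703} = i \sqrt{198703}$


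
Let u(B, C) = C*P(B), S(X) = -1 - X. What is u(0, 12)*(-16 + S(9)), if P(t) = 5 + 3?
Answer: -2496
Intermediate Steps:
P(t) = 8
u(B, C) = 8*C (u(B, C) = C*8 = 8*C)
u(0, 12)*(-16 + S(9)) = (8*12)*(-16 + (-1 - 1*9)) = 96*(-16 + (-1 - 9)) = 96*(-16 - 10) = 96*(-26) = -2496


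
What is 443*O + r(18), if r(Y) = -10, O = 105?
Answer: 46505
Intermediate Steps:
443*O + r(18) = 443*105 - 10 = 46515 - 10 = 46505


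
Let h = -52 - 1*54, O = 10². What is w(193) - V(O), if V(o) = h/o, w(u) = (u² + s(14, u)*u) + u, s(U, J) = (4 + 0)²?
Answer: 2026553/50 ≈ 40531.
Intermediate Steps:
s(U, J) = 16 (s(U, J) = 4² = 16)
O = 100
h = -106 (h = -52 - 54 = -106)
w(u) = u² + 17*u (w(u) = (u² + 16*u) + u = u² + 17*u)
V(o) = -106/o
w(193) - V(O) = 193*(17 + 193) - (-106)/100 = 193*210 - (-106)/100 = 40530 - 1*(-53/50) = 40530 + 53/50 = 2026553/50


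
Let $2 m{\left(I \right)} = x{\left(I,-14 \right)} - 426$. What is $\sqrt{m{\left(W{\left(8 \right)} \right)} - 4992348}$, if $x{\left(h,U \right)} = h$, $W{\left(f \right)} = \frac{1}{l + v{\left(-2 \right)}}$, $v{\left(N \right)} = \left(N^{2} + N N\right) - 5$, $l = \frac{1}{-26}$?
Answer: $\frac{4 i \sqrt{1850055823}}{77} \approx 2234.4 i$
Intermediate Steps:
$l = - \frac{1}{26} \approx -0.038462$
$v{\left(N \right)} = -5 + 2 N^{2}$ ($v{\left(N \right)} = \left(N^{2} + N^{2}\right) - 5 = 2 N^{2} - 5 = -5 + 2 N^{2}$)
$W{\left(f \right)} = \frac{26}{77}$ ($W{\left(f \right)} = \frac{1}{- \frac{1}{26} - \left(5 - 2 \left(-2\right)^{2}\right)} = \frac{1}{- \frac{1}{26} + \left(-5 + 2 \cdot 4\right)} = \frac{1}{- \frac{1}{26} + \left(-5 + 8\right)} = \frac{1}{- \frac{1}{26} + 3} = \frac{1}{\frac{77}{26}} = \frac{26}{77}$)
$m{\left(I \right)} = -213 + \frac{I}{2}$ ($m{\left(I \right)} = \frac{I - 426}{2} = \frac{-426 + I}{2} = -213 + \frac{I}{2}$)
$\sqrt{m{\left(W{\left(8 \right)} \right)} - 4992348} = \sqrt{\left(-213 + \frac{1}{2} \cdot \frac{26}{77}\right) - 4992348} = \sqrt{\left(-213 + \frac{13}{77}\right) - 4992348} = \sqrt{- \frac{16388}{77} - 4992348} = \sqrt{- \frac{384427184}{77}} = \frac{4 i \sqrt{1850055823}}{77}$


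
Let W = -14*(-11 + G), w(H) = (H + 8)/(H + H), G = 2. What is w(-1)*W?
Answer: -441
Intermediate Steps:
w(H) = (8 + H)/(2*H) (w(H) = (8 + H)/((2*H)) = (8 + H)*(1/(2*H)) = (8 + H)/(2*H))
W = 126 (W = -14*(-11 + 2) = -14*(-9) = 126)
w(-1)*W = ((1/2)*(8 - 1)/(-1))*126 = ((1/2)*(-1)*7)*126 = -7/2*126 = -441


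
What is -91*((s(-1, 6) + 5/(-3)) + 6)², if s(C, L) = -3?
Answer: -1456/9 ≈ -161.78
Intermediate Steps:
-91*((s(-1, 6) + 5/(-3)) + 6)² = -91*((-3 + 5/(-3)) + 6)² = -91*((-3 + 5*(-⅓)) + 6)² = -91*((-3 - 5/3) + 6)² = -91*(-14/3 + 6)² = -91*(4/3)² = -91*16/9 = -1456/9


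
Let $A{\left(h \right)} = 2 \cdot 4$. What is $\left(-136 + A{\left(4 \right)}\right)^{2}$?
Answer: $16384$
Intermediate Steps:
$A{\left(h \right)} = 8$
$\left(-136 + A{\left(4 \right)}\right)^{2} = \left(-136 + 8\right)^{2} = \left(-128\right)^{2} = 16384$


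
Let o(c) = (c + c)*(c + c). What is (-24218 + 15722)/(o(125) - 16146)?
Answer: -4248/23177 ≈ -0.18329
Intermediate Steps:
o(c) = 4*c² (o(c) = (2*c)*(2*c) = 4*c²)
(-24218 + 15722)/(o(125) - 16146) = (-24218 + 15722)/(4*125² - 16146) = -8496/(4*15625 - 16146) = -8496/(62500 - 16146) = -8496/46354 = -8496*1/46354 = -4248/23177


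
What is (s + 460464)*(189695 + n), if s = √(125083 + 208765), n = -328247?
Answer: -63798208128 - 277104*√83462 ≈ -6.3878e+10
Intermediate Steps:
s = 2*√83462 (s = √333848 = 2*√83462 ≈ 577.80)
(s + 460464)*(189695 + n) = (2*√83462 + 460464)*(189695 - 328247) = (460464 + 2*√83462)*(-138552) = -63798208128 - 277104*√83462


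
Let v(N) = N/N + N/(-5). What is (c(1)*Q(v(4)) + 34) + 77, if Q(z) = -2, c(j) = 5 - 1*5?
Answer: 111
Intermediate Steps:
v(N) = 1 - N/5 (v(N) = 1 + N*(-⅕) = 1 - N/5)
c(j) = 0 (c(j) = 5 - 5 = 0)
(c(1)*Q(v(4)) + 34) + 77 = (0*(-2) + 34) + 77 = (0 + 34) + 77 = 34 + 77 = 111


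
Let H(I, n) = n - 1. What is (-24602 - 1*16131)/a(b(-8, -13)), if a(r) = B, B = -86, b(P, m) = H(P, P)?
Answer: 40733/86 ≈ 473.64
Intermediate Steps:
H(I, n) = -1 + n
b(P, m) = -1 + P
a(r) = -86
(-24602 - 1*16131)/a(b(-8, -13)) = (-24602 - 1*16131)/(-86) = (-24602 - 16131)*(-1/86) = -40733*(-1/86) = 40733/86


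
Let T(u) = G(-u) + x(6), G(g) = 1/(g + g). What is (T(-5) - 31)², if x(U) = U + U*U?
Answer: 12321/100 ≈ 123.21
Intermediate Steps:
G(g) = 1/(2*g)
x(U) = U + U²
T(u) = 42 - 1/(2*u) (T(u) = 1/(2*((-u))) + 6*(1 + 6) = (-1/u)/2 + 6*7 = -1/(2*u) + 42 = 42 - 1/(2*u))
(T(-5) - 31)² = ((42 - ½/(-5)) - 31)² = ((42 - ½*(-⅕)) - 31)² = ((42 + ⅒) - 31)² = (421/10 - 31)² = (111/10)² = 12321/100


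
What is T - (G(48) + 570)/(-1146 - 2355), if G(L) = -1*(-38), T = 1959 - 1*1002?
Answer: 3351065/3501 ≈ 957.17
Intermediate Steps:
T = 957 (T = 1959 - 1002 = 957)
G(L) = 38
T - (G(48) + 570)/(-1146 - 2355) = 957 - (38 + 570)/(-1146 - 2355) = 957 - 608/(-3501) = 957 - 608*(-1)/3501 = 957 - 1*(-608/3501) = 957 + 608/3501 = 3351065/3501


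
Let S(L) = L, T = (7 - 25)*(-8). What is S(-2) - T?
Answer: -146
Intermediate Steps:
T = 144 (T = -18*(-8) = 144)
S(-2) - T = -2 - 1*144 = -2 - 144 = -146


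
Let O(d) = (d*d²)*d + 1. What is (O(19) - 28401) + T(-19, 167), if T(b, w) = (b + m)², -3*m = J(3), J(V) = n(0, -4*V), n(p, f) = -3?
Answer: 102245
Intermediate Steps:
J(V) = -3
m = 1 (m = -⅓*(-3) = 1)
O(d) = 1 + d⁴ (O(d) = d³*d + 1 = d⁴ + 1 = 1 + d⁴)
T(b, w) = (1 + b)² (T(b, w) = (b + 1)² = (1 + b)²)
(O(19) - 28401) + T(-19, 167) = ((1 + 19⁴) - 28401) + (1 - 19)² = ((1 + 130321) - 28401) + (-18)² = (130322 - 28401) + 324 = 101921 + 324 = 102245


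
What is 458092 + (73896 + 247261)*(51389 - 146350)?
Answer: -30496931785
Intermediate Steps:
458092 + (73896 + 247261)*(51389 - 146350) = 458092 + 321157*(-94961) = 458092 - 30497389877 = -30496931785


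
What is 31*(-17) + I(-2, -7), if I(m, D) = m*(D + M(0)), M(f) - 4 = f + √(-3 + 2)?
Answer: -521 - 2*I ≈ -521.0 - 2.0*I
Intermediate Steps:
M(f) = 4 + I + f (M(f) = 4 + (f + √(-3 + 2)) = 4 + (f + √(-1)) = 4 + (f + I) = 4 + (I + f) = 4 + I + f)
I(m, D) = m*(4 + I + D) (I(m, D) = m*(D + (4 + I + 0)) = m*(D + (4 + I)) = m*(4 + I + D))
31*(-17) + I(-2, -7) = 31*(-17) - 2*(4 + I - 7) = -527 - 2*(-3 + I) = -527 + (6 - 2*I) = -521 - 2*I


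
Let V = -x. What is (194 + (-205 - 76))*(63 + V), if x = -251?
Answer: -27318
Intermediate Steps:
V = 251 (V = -1*(-251) = 251)
(194 + (-205 - 76))*(63 + V) = (194 + (-205 - 76))*(63 + 251) = (194 - 281)*314 = -87*314 = -27318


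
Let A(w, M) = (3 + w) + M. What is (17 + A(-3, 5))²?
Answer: 484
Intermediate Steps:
A(w, M) = 3 + M + w
(17 + A(-3, 5))² = (17 + (3 + 5 - 3))² = (17 + 5)² = 22² = 484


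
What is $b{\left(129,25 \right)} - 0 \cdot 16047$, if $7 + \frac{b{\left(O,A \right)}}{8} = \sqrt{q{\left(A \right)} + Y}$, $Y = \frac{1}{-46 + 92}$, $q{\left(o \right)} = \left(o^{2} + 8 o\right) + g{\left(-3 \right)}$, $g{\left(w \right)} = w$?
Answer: $-56 + \frac{4 \sqrt{1739398}}{23} \approx 173.37$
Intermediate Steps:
$q{\left(o \right)} = -3 + o^{2} + 8 o$ ($q{\left(o \right)} = \left(o^{2} + 8 o\right) - 3 = -3 + o^{2} + 8 o$)
$Y = \frac{1}{46} \approx 0.021739$
$b{\left(O,A \right)} = -56 + 8 \sqrt{- \frac{137}{46} + A^{2} + 8 A}$ ($b{\left(O,A \right)} = -56 + 8 \sqrt{\left(-3 + A^{2} + 8 A\right) + \frac{1}{46}} = -56 + 8 \sqrt{- \frac{137}{46} + A^{2} + 8 A}$)
$b{\left(129,25 \right)} - 0 \cdot 16047 = \left(-56 + \frac{4 \sqrt{-6302 + 2116 \cdot 25^{2} + 16928 \cdot 25}}{23}\right) - 0 \cdot 16047 = \left(-56 + \frac{4 \sqrt{-6302 + 2116 \cdot 625 + 423200}}{23}\right) - 0 = \left(-56 + \frac{4 \sqrt{-6302 + 1322500 + 423200}}{23}\right) + 0 = \left(-56 + \frac{4 \sqrt{1739398}}{23}\right) + 0 = -56 + \frac{4 \sqrt{1739398}}{23}$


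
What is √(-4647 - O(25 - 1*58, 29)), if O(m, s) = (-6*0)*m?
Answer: I*√4647 ≈ 68.169*I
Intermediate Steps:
O(m, s) = 0 (O(m, s) = 0*m = 0)
√(-4647 - O(25 - 1*58, 29)) = √(-4647 - 1*0) = √(-4647 + 0) = √(-4647) = I*√4647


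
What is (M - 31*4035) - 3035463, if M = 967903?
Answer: -2192645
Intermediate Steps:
(M - 31*4035) - 3035463 = (967903 - 31*4035) - 3035463 = (967903 - 125085) - 3035463 = 842818 - 3035463 = -2192645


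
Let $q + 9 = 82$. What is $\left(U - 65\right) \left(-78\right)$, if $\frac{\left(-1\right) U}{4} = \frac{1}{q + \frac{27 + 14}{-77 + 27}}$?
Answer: $\frac{6104410}{1203} \approx 5074.3$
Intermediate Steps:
$q = 73$ ($q = -9 + 82 = 73$)
$U = - \frac{200}{3609}$ ($U = - \frac{4}{73 + \frac{27 + 14}{-77 + 27}} = - \frac{4}{73 + \frac{41}{-50}} = - \frac{4}{73 + 41 \left(- \frac{1}{50}\right)} = - \frac{4}{73 - \frac{41}{50}} = - \frac{4}{\frac{3609}{50}} = \left(-4\right) \frac{50}{3609} = - \frac{200}{3609} \approx -0.055417$)
$\left(U - 65\right) \left(-78\right) = \left(- \frac{200}{3609} - 65\right) \left(-78\right) = \left(- \frac{234785}{3609}\right) \left(-78\right) = \frac{6104410}{1203}$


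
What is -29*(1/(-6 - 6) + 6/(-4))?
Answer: 551/12 ≈ 45.917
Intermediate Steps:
-29*(1/(-6 - 6) + 6/(-4)) = -29*(1/(-12) + 6*(-1/4)) = -29*(-1/12 - 3/2) = -29*(-19/12) = 551/12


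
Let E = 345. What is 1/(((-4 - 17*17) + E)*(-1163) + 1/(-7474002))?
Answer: -7474002/451997744953 ≈ -1.6535e-5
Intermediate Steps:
1/(((-4 - 17*17) + E)*(-1163) + 1/(-7474002)) = 1/(((-4 - 17*17) + 345)*(-1163) + 1/(-7474002)) = 1/(((-4 - 289) + 345)*(-1163) - 1/7474002) = 1/((-293 + 345)*(-1163) - 1/7474002) = 1/(52*(-1163) - 1/7474002) = 1/(-60476 - 1/7474002) = 1/(-451997744953/7474002) = -7474002/451997744953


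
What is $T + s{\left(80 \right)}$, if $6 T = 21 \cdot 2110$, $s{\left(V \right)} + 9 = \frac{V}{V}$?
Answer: $7377$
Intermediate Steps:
$s{\left(V \right)} = -8$ ($s{\left(V \right)} = -9 + \frac{V}{V} = -9 + 1 = -8$)
$T = 7385$ ($T = \frac{21 \cdot 2110}{6} = \frac{1}{6} \cdot 44310 = 7385$)
$T + s{\left(80 \right)} = 7385 - 8 = 7377$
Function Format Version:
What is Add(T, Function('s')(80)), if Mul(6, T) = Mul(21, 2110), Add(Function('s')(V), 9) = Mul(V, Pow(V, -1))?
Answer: 7377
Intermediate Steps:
Function('s')(V) = -8 (Function('s')(V) = Add(-9, Mul(V, Pow(V, -1))) = Add(-9, 1) = -8)
T = 7385 (T = Mul(Rational(1, 6), Mul(21, 2110)) = Mul(Rational(1, 6), 44310) = 7385)
Add(T, Function('s')(80)) = Add(7385, -8) = 7377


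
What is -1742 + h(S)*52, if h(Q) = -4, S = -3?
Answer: -1950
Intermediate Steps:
-1742 + h(S)*52 = -1742 - 4*52 = -1742 - 208 = -1950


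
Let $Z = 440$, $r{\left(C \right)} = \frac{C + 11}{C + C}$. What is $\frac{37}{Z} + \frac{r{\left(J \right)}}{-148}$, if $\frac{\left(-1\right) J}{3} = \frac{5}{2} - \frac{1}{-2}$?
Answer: $\frac{12431}{146520} \approx 0.084842$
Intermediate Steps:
$J = -9$ ($J = - 3 \left(\frac{5}{2} - \frac{1}{-2}\right) = - 3 \left(5 \cdot \frac{1}{2} - - \frac{1}{2}\right) = - 3 \left(\frac{5}{2} + \frac{1}{2}\right) = \left(-3\right) 3 = -9$)
$r{\left(C \right)} = \frac{11 + C}{2 C}$
$\frac{37}{Z} + \frac{r{\left(J \right)}}{-148} = \frac{37}{440} + \frac{\frac{1}{2} \frac{1}{-9} \left(11 - 9\right)}{-148} = 37 \cdot \frac{1}{440} + \frac{1}{2} \left(- \frac{1}{9}\right) 2 \left(- \frac{1}{148}\right) = \frac{37}{440} - - \frac{1}{1332} = \frac{37}{440} + \frac{1}{1332} = \frac{12431}{146520}$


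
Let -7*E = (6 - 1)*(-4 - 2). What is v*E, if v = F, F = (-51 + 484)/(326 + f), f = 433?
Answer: 4330/1771 ≈ 2.4449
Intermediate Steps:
E = 30/7 (E = -(6 - 1)*(-4 - 2)/7 = -5*(-6)/7 = -⅐*(-30) = 30/7 ≈ 4.2857)
F = 433/759 (F = (-51 + 484)/(326 + 433) = 433/759 ≈ 0.57049)
v = 433/759 ≈ 0.57049
v*E = (433/759)*(30/7) = 4330/1771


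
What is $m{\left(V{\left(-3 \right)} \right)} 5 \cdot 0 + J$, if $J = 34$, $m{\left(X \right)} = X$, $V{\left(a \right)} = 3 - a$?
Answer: $34$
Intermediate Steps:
$m{\left(V{\left(-3 \right)} \right)} 5 \cdot 0 + J = \left(3 - -3\right) 5 \cdot 0 + 34 = \left(3 + 3\right) 0 + 34 = 6 \cdot 0 + 34 = 0 + 34 = 34$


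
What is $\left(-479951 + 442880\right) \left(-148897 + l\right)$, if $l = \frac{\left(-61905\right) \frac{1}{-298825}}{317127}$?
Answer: $\frac{34872183177693398478}{6317698385} \approx 5.5198 \cdot 10^{9}$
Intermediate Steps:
$l = \frac{4127}{6317698385}$ ($l = \left(-61905\right) \left(- \frac{1}{298825}\right) \frac{1}{317127} = \frac{12381}{59765} \cdot \frac{1}{317127} = \frac{4127}{6317698385} \approx 6.5324 \cdot 10^{-7}$)
$\left(-479951 + 442880\right) \left(-148897 + l\right) = \left(-479951 + 442880\right) \left(-148897 + \frac{4127}{6317698385}\right) = \left(-37071\right) \left(- \frac{940686336427218}{6317698385}\right) = \frac{34872183177693398478}{6317698385}$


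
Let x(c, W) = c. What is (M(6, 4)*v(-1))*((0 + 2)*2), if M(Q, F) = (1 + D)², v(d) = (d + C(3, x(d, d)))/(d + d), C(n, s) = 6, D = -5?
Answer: -160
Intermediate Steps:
v(d) = (6 + d)/(2*d) (v(d) = (d + 6)/(d + d) = (6 + d)/((2*d)) = (6 + d)*(1/(2*d)) = (6 + d)/(2*d))
M(Q, F) = 16 (M(Q, F) = (1 - 5)² = (-4)² = 16)
(M(6, 4)*v(-1))*((0 + 2)*2) = (16*((½)*(6 - 1)/(-1)))*((0 + 2)*2) = (16*((½)*(-1)*5))*(2*2) = (16*(-5/2))*4 = -40*4 = -160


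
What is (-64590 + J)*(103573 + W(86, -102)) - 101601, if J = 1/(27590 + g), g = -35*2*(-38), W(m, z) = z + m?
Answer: -202337658884193/30250 ≈ -6.6888e+9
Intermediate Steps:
W(m, z) = m + z
g = 2660 (g = -70*(-38) = 2660)
J = 1/30250 (J = 1/(27590 + 2660) = 1/30250 ≈ 3.3058e-5)
(-64590 + J)*(103573 + W(86, -102)) - 101601 = (-64590 + 1/30250)*(103573 + (86 - 102)) - 101601 = -1953847499*(103573 - 16)/30250 - 101601 = -1953847499/30250*103557 - 101601 = -202334585453943/30250 - 101601 = -202337658884193/30250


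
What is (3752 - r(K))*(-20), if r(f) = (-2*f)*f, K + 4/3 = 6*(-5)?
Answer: -1028800/9 ≈ -1.1431e+5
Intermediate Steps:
K = -94/3 (K = -4/3 + 6*(-5) = -4/3 - 30 = -94/3 ≈ -31.333)
r(f) = -2*f²
(3752 - r(K))*(-20) = (3752 - (-2)*(-94/3)²)*(-20) = (3752 - (-2)*8836/9)*(-20) = (3752 - 1*(-17672/9))*(-20) = (3752 + 17672/9)*(-20) = (51440/9)*(-20) = -1028800/9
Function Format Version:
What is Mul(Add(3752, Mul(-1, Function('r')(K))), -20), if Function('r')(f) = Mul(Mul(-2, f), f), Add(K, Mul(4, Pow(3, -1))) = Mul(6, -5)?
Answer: Rational(-1028800, 9) ≈ -1.1431e+5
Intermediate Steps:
K = Rational(-94, 3) (K = Add(Rational(-4, 3), Mul(6, -5)) = Add(Rational(-4, 3), -30) = Rational(-94, 3) ≈ -31.333)
Function('r')(f) = Mul(-2, Pow(f, 2))
Mul(Add(3752, Mul(-1, Function('r')(K))), -20) = Mul(Add(3752, Mul(-1, Mul(-2, Pow(Rational(-94, 3), 2)))), -20) = Mul(Add(3752, Mul(-1, Mul(-2, Rational(8836, 9)))), -20) = Mul(Add(3752, Mul(-1, Rational(-17672, 9))), -20) = Mul(Add(3752, Rational(17672, 9)), -20) = Mul(Rational(51440, 9), -20) = Rational(-1028800, 9)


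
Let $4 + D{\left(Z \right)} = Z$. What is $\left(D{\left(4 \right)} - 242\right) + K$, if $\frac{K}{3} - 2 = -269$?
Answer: $-1043$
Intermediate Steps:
$K = -801$ ($K = 6 + 3 \left(-269\right) = 6 - 807 = -801$)
$D{\left(Z \right)} = -4 + Z$
$\left(D{\left(4 \right)} - 242\right) + K = \left(\left(-4 + 4\right) - 242\right) - 801 = \left(0 - 242\right) - 801 = -242 - 801 = -1043$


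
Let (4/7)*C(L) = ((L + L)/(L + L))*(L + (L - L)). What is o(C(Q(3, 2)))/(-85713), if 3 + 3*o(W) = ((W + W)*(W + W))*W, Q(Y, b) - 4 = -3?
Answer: -295/4114224 ≈ -7.1702e-5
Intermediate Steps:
Q(Y, b) = 1 (Q(Y, b) = 4 - 3 = 1)
C(L) = 7*L/4 (C(L) = 7*(((L + L)/(L + L))*(L + (L - L)))/4 = 7*(((2*L)/((2*L)))*(L + 0))/4 = 7*(((2*L)*(1/(2*L)))*L)/4 = 7*(1*L)/4 = 7*L/4)
o(W) = -1 + 4*W**3/3 (o(W) = -1 + (((W + W)*(W + W))*W)/3 = -1 + (((2*W)*(2*W))*W)/3 = -1 + ((4*W**2)*W)/3 = -1 + (4*W**3)/3 = -1 + 4*W**3/3)
o(C(Q(3, 2)))/(-85713) = (-1 + 4*((7/4)*1)**3/3)/(-85713) = (-1 + 4*(7/4)**3/3)*(-1/85713) = (-1 + (4/3)*(343/64))*(-1/85713) = (-1 + 343/48)*(-1/85713) = (295/48)*(-1/85713) = -295/4114224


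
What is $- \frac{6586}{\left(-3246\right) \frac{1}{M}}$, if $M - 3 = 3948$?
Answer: $\frac{4336881}{541} \approx 8016.4$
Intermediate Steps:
$M = 3951$ ($M = 3 + 3948 = 3951$)
$- \frac{6586}{\left(-3246\right) \frac{1}{M}} = - \frac{6586}{\left(-3246\right) \frac{1}{3951}} = - \frac{6586}{- \frac{1082}{1317}} = \left(-6586\right) \left(- \frac{1317}{1082}\right) = \frac{4336881}{541}$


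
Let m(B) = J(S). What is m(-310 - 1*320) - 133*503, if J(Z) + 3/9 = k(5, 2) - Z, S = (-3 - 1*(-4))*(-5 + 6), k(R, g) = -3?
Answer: -200710/3 ≈ -66903.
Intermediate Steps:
S = 1 (S = (-3 + 4)*1 = 1*1 = 1)
J(Z) = -10/3 - Z (J(Z) = -1/3 + (-3 - Z) = -10/3 - Z)
m(B) = -13/3 (m(B) = -10/3 - 1*1 = -10/3 - 1 = -13/3)
m(-310 - 1*320) - 133*503 = -13/3 - 133*503 = -13/3 - 1*66899 = -13/3 - 66899 = -200710/3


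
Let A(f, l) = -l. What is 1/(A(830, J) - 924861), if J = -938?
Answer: -1/923923 ≈ -1.0823e-6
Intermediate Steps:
1/(A(830, J) - 924861) = 1/(-1*(-938) - 924861) = 1/(938 - 924861) = 1/(-923923) = -1/923923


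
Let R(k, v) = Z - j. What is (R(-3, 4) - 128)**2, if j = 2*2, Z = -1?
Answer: 17689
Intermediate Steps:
j = 4
R(k, v) = -5 (R(k, v) = -1 - 1*4 = -1 - 4 = -5)
(R(-3, 4) - 128)**2 = (-5 - 128)**2 = (-133)**2 = 17689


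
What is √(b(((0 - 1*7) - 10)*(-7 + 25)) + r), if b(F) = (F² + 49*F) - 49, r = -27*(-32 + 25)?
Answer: √78782 ≈ 280.68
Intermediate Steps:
r = 189 (r = -27*(-7) = 189)
b(F) = -49 + F² + 49*F
√(b(((0 - 1*7) - 10)*(-7 + 25)) + r) = √((-49 + (((0 - 1*7) - 10)*(-7 + 25))² + 49*(((0 - 1*7) - 10)*(-7 + 25))) + 189) = √((-49 + (((0 - 7) - 10)*18)² + 49*(((0 - 7) - 10)*18)) + 189) = √((-49 + ((-7 - 10)*18)² + 49*((-7 - 10)*18)) + 189) = √((-49 + (-17*18)² + 49*(-17*18)) + 189) = √((-49 + (-306)² + 49*(-306)) + 189) = √((-49 + 93636 - 14994) + 189) = √(78593 + 189) = √78782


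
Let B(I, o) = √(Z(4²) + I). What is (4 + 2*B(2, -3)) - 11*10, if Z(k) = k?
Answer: -106 + 6*√2 ≈ -97.515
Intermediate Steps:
B(I, o) = √(16 + I) (B(I, o) = √(4² + I) = √(16 + I))
(4 + 2*B(2, -3)) - 11*10 = (4 + 2*√(16 + 2)) - 11*10 = (4 + 2*√18) - 110 = (4 + 2*(3*√2)) - 110 = (4 + 6*√2) - 110 = -106 + 6*√2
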